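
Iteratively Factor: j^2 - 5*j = (j - 5)*(j)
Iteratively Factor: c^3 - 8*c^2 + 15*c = (c - 5)*(c^2 - 3*c) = (c - 5)*(c - 3)*(c)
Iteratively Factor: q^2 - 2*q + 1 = (q - 1)*(q - 1)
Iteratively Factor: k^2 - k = (k)*(k - 1)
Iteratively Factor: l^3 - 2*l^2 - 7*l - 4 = (l + 1)*(l^2 - 3*l - 4) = (l + 1)^2*(l - 4)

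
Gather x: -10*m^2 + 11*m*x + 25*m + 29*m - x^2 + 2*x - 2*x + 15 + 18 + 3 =-10*m^2 + 11*m*x + 54*m - x^2 + 36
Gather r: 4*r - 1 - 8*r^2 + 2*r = -8*r^2 + 6*r - 1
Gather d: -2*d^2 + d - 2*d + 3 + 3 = -2*d^2 - d + 6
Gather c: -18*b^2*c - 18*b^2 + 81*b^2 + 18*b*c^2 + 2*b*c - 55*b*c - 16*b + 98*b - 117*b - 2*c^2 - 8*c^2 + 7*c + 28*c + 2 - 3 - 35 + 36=63*b^2 - 35*b + c^2*(18*b - 10) + c*(-18*b^2 - 53*b + 35)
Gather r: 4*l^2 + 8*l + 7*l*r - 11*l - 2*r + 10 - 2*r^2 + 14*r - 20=4*l^2 - 3*l - 2*r^2 + r*(7*l + 12) - 10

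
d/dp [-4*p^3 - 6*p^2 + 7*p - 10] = -12*p^2 - 12*p + 7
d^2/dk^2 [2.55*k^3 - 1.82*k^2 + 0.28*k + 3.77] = 15.3*k - 3.64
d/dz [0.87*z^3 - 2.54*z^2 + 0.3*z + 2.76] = 2.61*z^2 - 5.08*z + 0.3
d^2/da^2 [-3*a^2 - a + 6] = -6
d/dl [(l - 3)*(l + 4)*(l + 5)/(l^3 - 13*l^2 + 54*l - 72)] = (-19*l^2 + 8*l + 416)/(l^4 - 20*l^3 + 148*l^2 - 480*l + 576)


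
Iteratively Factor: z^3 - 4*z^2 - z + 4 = (z + 1)*(z^2 - 5*z + 4) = (z - 1)*(z + 1)*(z - 4)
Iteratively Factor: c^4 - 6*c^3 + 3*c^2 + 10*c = (c - 5)*(c^3 - c^2 - 2*c) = c*(c - 5)*(c^2 - c - 2) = c*(c - 5)*(c - 2)*(c + 1)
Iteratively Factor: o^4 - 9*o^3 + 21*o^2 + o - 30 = (o - 5)*(o^3 - 4*o^2 + o + 6) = (o - 5)*(o + 1)*(o^2 - 5*o + 6) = (o - 5)*(o - 3)*(o + 1)*(o - 2)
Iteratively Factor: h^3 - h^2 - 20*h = (h + 4)*(h^2 - 5*h) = h*(h + 4)*(h - 5)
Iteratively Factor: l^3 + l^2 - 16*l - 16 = (l - 4)*(l^2 + 5*l + 4) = (l - 4)*(l + 1)*(l + 4)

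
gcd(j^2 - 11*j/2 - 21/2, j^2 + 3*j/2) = j + 3/2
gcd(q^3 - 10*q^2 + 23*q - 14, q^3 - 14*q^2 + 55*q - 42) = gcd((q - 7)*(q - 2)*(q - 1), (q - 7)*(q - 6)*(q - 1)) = q^2 - 8*q + 7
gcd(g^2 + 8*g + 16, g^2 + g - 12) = g + 4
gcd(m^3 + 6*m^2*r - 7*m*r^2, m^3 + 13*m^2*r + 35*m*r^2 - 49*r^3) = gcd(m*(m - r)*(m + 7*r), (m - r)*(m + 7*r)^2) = -m^2 - 6*m*r + 7*r^2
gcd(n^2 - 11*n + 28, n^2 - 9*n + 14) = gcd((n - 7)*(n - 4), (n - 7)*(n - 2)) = n - 7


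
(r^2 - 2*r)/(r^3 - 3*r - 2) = r/(r^2 + 2*r + 1)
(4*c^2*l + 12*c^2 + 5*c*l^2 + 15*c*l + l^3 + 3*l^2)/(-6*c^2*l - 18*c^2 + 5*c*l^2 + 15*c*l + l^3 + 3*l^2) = (-4*c^2 - 5*c*l - l^2)/(6*c^2 - 5*c*l - l^2)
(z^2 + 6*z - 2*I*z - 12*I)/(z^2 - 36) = (z - 2*I)/(z - 6)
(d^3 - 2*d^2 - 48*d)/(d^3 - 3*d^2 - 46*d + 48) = d/(d - 1)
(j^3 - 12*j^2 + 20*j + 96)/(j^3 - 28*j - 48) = (j - 8)/(j + 4)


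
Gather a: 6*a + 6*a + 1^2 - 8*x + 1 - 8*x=12*a - 16*x + 2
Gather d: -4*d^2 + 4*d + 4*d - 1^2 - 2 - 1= -4*d^2 + 8*d - 4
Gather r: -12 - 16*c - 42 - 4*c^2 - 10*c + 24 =-4*c^2 - 26*c - 30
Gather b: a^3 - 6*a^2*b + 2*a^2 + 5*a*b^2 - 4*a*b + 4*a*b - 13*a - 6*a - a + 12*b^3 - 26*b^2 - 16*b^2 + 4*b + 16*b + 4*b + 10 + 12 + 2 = a^3 + 2*a^2 - 20*a + 12*b^3 + b^2*(5*a - 42) + b*(24 - 6*a^2) + 24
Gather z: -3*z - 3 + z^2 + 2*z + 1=z^2 - z - 2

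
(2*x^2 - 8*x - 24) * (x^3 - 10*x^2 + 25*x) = 2*x^5 - 28*x^4 + 106*x^3 + 40*x^2 - 600*x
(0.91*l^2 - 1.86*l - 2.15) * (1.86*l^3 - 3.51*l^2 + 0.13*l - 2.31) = 1.6926*l^5 - 6.6537*l^4 + 2.6479*l^3 + 5.2026*l^2 + 4.0171*l + 4.9665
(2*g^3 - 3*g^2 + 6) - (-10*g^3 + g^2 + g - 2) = 12*g^3 - 4*g^2 - g + 8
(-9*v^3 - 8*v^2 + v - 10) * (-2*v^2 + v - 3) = 18*v^5 + 7*v^4 + 17*v^3 + 45*v^2 - 13*v + 30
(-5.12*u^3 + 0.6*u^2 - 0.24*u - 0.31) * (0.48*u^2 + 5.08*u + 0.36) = -2.4576*u^5 - 25.7216*u^4 + 1.0896*u^3 - 1.152*u^2 - 1.6612*u - 0.1116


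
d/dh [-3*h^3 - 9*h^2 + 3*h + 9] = -9*h^2 - 18*h + 3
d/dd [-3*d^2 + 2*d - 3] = 2 - 6*d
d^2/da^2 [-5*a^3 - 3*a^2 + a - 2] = -30*a - 6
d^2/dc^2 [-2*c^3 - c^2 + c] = -12*c - 2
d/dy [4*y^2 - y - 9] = 8*y - 1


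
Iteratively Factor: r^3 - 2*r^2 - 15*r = (r - 5)*(r^2 + 3*r) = r*(r - 5)*(r + 3)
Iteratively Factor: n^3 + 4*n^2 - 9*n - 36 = (n + 3)*(n^2 + n - 12) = (n + 3)*(n + 4)*(n - 3)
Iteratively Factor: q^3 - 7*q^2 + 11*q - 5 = (q - 5)*(q^2 - 2*q + 1) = (q - 5)*(q - 1)*(q - 1)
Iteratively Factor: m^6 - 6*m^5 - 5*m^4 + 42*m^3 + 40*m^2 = (m)*(m^5 - 6*m^4 - 5*m^3 + 42*m^2 + 40*m) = m*(m + 2)*(m^4 - 8*m^3 + 11*m^2 + 20*m) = m*(m - 5)*(m + 2)*(m^3 - 3*m^2 - 4*m) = m^2*(m - 5)*(m + 2)*(m^2 - 3*m - 4) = m^2*(m - 5)*(m - 4)*(m + 2)*(m + 1)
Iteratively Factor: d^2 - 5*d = (d - 5)*(d)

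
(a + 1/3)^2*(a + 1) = a^3 + 5*a^2/3 + 7*a/9 + 1/9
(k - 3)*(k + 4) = k^2 + k - 12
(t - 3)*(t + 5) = t^2 + 2*t - 15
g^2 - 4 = (g - 2)*(g + 2)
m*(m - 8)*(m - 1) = m^3 - 9*m^2 + 8*m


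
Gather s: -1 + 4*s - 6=4*s - 7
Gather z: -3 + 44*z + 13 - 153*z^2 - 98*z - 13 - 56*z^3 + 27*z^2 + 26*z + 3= -56*z^3 - 126*z^2 - 28*z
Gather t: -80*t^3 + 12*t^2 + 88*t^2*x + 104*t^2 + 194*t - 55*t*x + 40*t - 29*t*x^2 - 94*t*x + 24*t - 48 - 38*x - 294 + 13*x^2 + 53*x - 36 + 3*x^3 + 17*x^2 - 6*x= -80*t^3 + t^2*(88*x + 116) + t*(-29*x^2 - 149*x + 258) + 3*x^3 + 30*x^2 + 9*x - 378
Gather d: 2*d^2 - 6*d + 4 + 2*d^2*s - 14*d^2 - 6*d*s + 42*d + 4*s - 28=d^2*(2*s - 12) + d*(36 - 6*s) + 4*s - 24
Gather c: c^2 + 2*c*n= c^2 + 2*c*n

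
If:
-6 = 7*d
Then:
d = -6/7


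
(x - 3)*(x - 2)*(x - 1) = x^3 - 6*x^2 + 11*x - 6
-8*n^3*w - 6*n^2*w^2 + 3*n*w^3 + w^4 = w*(-2*n + w)*(n + w)*(4*n + w)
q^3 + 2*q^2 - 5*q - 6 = (q - 2)*(q + 1)*(q + 3)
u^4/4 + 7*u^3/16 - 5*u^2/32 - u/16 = u*(u/4 + 1/2)*(u - 1/2)*(u + 1/4)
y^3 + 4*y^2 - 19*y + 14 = (y - 2)*(y - 1)*(y + 7)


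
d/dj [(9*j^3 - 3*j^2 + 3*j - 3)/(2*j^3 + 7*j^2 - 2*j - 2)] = 3*(23*j^4 - 16*j^3 - 17*j^2 + 18*j - 4)/(4*j^6 + 28*j^5 + 41*j^4 - 36*j^3 - 24*j^2 + 8*j + 4)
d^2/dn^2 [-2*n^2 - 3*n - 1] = -4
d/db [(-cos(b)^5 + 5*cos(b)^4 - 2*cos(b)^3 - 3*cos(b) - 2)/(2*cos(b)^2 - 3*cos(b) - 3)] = (6*cos(b)^6 - 32*cos(b)^5 + 34*cos(b)^4 + 48*cos(b)^3 - 24*cos(b)^2 - 8*cos(b) - 3)*sin(b)/(3*cos(b) - cos(2*b) + 2)^2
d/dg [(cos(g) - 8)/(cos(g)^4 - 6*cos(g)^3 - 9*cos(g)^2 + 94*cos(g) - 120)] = (3*sin(g)^4 - 141*sin(g)^2 + 111*cos(g) - 11*cos(3*g) - 494)*sin(g)/((cos(g) - 5)^2*(cos(g) - 3)^2*(cos(g) - 2)^2*(cos(g) + 4)^2)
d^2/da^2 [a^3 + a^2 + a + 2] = 6*a + 2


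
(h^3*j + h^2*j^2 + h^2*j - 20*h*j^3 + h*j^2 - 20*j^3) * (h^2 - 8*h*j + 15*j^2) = h^5*j - 7*h^4*j^2 + h^4*j - 13*h^3*j^3 - 7*h^3*j^2 + 175*h^2*j^4 - 13*h^2*j^3 - 300*h*j^5 + 175*h*j^4 - 300*j^5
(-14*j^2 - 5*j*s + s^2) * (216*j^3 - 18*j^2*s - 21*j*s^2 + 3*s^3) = -3024*j^5 - 828*j^4*s + 600*j^3*s^2 + 45*j^2*s^3 - 36*j*s^4 + 3*s^5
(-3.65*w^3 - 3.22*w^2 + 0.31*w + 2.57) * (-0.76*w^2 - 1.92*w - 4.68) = 2.774*w^5 + 9.4552*w^4 + 23.0288*w^3 + 12.5212*w^2 - 6.3852*w - 12.0276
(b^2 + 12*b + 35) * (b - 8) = b^3 + 4*b^2 - 61*b - 280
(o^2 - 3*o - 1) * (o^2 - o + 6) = o^4 - 4*o^3 + 8*o^2 - 17*o - 6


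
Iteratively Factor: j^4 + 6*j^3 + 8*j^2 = (j + 4)*(j^3 + 2*j^2) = (j + 2)*(j + 4)*(j^2) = j*(j + 2)*(j + 4)*(j)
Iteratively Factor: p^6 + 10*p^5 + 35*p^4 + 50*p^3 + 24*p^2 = (p + 4)*(p^5 + 6*p^4 + 11*p^3 + 6*p^2) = p*(p + 4)*(p^4 + 6*p^3 + 11*p^2 + 6*p) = p*(p + 1)*(p + 4)*(p^3 + 5*p^2 + 6*p) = p*(p + 1)*(p + 3)*(p + 4)*(p^2 + 2*p) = p*(p + 1)*(p + 2)*(p + 3)*(p + 4)*(p)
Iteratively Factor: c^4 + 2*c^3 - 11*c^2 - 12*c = (c)*(c^3 + 2*c^2 - 11*c - 12) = c*(c - 3)*(c^2 + 5*c + 4) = c*(c - 3)*(c + 1)*(c + 4)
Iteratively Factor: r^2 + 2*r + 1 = (r + 1)*(r + 1)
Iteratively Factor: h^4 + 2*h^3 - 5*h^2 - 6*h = (h + 3)*(h^3 - h^2 - 2*h) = (h - 2)*(h + 3)*(h^2 + h) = h*(h - 2)*(h + 3)*(h + 1)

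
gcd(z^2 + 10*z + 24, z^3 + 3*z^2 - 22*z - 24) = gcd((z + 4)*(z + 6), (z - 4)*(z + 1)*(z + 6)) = z + 6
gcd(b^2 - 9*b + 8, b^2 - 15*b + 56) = b - 8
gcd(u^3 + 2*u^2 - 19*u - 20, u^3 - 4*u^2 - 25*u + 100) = u^2 + u - 20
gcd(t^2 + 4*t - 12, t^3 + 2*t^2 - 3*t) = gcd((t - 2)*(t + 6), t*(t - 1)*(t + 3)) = 1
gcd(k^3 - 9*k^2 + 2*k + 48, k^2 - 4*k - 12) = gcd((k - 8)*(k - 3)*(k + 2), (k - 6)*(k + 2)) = k + 2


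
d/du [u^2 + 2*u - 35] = 2*u + 2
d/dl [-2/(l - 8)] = 2/(l - 8)^2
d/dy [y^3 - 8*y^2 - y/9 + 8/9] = 3*y^2 - 16*y - 1/9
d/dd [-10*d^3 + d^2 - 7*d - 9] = -30*d^2 + 2*d - 7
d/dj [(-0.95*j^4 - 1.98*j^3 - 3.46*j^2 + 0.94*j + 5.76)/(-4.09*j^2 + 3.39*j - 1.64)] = (7.771*j^5 - 1.56330000000001*j^4 - 7.1924*j^3 + 1.8568*j^2 + 58.4656*j - 21.068)/(16.7281*j^4 - 27.7302*j^3 + 24.9073*j^2 - 11.1192*j + 2.6896)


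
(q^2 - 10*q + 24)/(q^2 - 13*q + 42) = (q - 4)/(q - 7)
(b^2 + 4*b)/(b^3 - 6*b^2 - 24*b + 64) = b/(b^2 - 10*b + 16)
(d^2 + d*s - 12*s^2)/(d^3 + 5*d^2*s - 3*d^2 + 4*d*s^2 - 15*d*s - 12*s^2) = (d - 3*s)/(d^2 + d*s - 3*d - 3*s)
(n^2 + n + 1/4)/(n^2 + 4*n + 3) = (n^2 + n + 1/4)/(n^2 + 4*n + 3)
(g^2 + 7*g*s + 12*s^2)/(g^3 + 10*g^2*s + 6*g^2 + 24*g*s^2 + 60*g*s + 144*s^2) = (g + 3*s)/(g^2 + 6*g*s + 6*g + 36*s)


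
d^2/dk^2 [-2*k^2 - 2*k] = -4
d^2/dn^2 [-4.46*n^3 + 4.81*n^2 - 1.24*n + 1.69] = 9.62 - 26.76*n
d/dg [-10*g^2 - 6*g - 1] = -20*g - 6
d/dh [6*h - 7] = 6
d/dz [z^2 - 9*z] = 2*z - 9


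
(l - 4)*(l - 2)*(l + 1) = l^3 - 5*l^2 + 2*l + 8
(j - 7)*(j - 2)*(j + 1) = j^3 - 8*j^2 + 5*j + 14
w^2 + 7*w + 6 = (w + 1)*(w + 6)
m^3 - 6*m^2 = m^2*(m - 6)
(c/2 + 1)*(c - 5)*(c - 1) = c^3/2 - 2*c^2 - 7*c/2 + 5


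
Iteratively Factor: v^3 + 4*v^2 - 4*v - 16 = (v + 4)*(v^2 - 4) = (v + 2)*(v + 4)*(v - 2)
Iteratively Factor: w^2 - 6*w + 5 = (w - 1)*(w - 5)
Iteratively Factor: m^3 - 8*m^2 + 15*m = (m)*(m^2 - 8*m + 15) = m*(m - 3)*(m - 5)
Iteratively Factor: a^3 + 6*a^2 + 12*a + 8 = (a + 2)*(a^2 + 4*a + 4) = (a + 2)^2*(a + 2)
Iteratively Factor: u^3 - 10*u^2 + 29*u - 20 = (u - 5)*(u^2 - 5*u + 4) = (u - 5)*(u - 4)*(u - 1)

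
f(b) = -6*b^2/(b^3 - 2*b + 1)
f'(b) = -6*b^2*(2 - 3*b^2)/(b^3 - 2*b + 1)^2 - 12*b/(b^3 - 2*b + 1)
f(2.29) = -3.73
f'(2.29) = 2.82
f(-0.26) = -0.27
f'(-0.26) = 1.75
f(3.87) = -1.75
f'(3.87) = 0.56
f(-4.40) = 1.54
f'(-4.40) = 0.45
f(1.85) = -5.65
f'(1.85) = 6.76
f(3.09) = -2.36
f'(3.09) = 1.06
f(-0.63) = -1.18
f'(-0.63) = 3.28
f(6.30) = -1.00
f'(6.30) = 0.17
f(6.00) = -1.05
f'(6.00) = 0.19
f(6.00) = -1.05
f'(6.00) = 0.19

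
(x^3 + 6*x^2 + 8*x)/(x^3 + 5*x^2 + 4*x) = (x + 2)/(x + 1)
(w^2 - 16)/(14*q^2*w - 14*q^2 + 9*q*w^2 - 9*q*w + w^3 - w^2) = (w^2 - 16)/(14*q^2*w - 14*q^2 + 9*q*w^2 - 9*q*w + w^3 - w^2)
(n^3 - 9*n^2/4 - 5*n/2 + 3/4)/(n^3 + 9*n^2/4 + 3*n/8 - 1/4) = 2*(n^2 - 2*n - 3)/(2*n^2 + 5*n + 2)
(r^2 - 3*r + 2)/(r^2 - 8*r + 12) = (r - 1)/(r - 6)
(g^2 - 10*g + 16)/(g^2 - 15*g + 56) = (g - 2)/(g - 7)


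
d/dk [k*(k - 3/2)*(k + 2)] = 3*k^2 + k - 3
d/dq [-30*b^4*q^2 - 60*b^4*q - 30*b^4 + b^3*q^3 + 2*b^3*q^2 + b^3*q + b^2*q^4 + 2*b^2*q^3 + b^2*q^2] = b^2*(-60*b^2*q - 60*b^2 + 3*b*q^2 + 4*b*q + b + 4*q^3 + 6*q^2 + 2*q)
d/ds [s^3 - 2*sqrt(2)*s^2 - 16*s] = 3*s^2 - 4*sqrt(2)*s - 16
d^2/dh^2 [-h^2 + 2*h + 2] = -2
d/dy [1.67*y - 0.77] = 1.67000000000000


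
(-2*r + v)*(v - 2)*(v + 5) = -2*r*v^2 - 6*r*v + 20*r + v^3 + 3*v^2 - 10*v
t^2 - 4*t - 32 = (t - 8)*(t + 4)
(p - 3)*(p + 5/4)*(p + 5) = p^3 + 13*p^2/4 - 25*p/2 - 75/4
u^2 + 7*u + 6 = (u + 1)*(u + 6)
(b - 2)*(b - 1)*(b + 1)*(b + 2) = b^4 - 5*b^2 + 4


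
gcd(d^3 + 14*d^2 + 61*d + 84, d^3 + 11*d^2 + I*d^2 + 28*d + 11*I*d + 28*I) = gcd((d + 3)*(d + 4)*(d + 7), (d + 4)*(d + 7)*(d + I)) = d^2 + 11*d + 28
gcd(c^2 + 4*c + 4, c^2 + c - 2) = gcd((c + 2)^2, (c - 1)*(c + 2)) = c + 2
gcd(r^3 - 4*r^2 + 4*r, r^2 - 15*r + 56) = 1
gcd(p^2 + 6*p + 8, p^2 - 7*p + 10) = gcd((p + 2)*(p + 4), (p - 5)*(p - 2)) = 1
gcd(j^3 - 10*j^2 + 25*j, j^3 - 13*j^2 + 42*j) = j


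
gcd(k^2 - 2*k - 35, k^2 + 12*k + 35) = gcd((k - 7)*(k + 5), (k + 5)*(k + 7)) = k + 5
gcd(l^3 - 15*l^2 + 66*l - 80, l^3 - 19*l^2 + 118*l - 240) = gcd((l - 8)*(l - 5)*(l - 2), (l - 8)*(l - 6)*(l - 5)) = l^2 - 13*l + 40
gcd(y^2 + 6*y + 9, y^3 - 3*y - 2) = 1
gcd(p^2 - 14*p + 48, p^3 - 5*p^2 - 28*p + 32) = p - 8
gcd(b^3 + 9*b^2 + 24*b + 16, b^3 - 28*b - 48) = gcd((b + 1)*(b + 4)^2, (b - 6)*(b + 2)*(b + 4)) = b + 4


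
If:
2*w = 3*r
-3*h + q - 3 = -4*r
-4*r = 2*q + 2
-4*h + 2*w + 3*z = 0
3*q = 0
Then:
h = -5/3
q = 0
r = -1/2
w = -3/4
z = -31/18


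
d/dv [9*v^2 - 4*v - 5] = 18*v - 4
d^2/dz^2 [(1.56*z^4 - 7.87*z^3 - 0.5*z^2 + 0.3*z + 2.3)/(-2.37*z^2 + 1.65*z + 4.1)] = (-17.524728*z^6 + 36.60228*z^5 + 65.46852*z^4 + 27.4836900000001*z^3 - 43.6021200000001*z^2 + 830.2425*z - 36.3527)/(13.312053*z^6 - 27.803655*z^5 - 49.730895*z^4 + 91.706175*z^3 + 86.03235*z^2 - 83.2095*z - 68.921)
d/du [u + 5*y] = 1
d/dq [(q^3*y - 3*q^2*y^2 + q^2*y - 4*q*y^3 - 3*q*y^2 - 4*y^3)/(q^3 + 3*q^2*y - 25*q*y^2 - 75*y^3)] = y*((3*q^2 + 6*q*y - 25*y^2)*(-q^3 + 3*q^2*y - q^2 + 4*q*y^2 + 3*q*y + 4*y^2) + (q^3 + 3*q^2*y - 25*q*y^2 - 75*y^3)*(3*q^2 - 6*q*y + 2*q - 4*y^2 - 3*y))/(q^3 + 3*q^2*y - 25*q*y^2 - 75*y^3)^2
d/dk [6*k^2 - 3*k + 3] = 12*k - 3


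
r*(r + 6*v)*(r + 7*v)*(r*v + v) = r^4*v + 13*r^3*v^2 + r^3*v + 42*r^2*v^3 + 13*r^2*v^2 + 42*r*v^3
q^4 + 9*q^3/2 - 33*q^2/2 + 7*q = q*(q - 2)*(q - 1/2)*(q + 7)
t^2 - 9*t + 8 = (t - 8)*(t - 1)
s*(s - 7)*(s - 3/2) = s^3 - 17*s^2/2 + 21*s/2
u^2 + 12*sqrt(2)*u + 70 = (u + 5*sqrt(2))*(u + 7*sqrt(2))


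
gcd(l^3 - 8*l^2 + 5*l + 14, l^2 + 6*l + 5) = l + 1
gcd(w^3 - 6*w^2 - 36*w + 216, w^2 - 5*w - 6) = w - 6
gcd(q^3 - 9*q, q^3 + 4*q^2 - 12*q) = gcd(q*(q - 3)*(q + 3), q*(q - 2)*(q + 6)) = q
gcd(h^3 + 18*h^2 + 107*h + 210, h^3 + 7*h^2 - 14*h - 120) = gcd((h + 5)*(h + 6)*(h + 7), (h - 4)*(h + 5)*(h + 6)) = h^2 + 11*h + 30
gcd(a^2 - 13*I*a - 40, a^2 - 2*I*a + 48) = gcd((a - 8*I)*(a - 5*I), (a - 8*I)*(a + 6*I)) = a - 8*I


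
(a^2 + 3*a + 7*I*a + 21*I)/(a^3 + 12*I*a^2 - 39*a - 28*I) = (a + 3)/(a^2 + 5*I*a - 4)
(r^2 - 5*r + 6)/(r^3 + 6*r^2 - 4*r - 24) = (r - 3)/(r^2 + 8*r + 12)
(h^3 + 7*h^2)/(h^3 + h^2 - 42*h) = h/(h - 6)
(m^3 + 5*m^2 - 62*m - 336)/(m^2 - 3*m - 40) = (m^2 + 13*m + 42)/(m + 5)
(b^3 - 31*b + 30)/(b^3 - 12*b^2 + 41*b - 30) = (b + 6)/(b - 6)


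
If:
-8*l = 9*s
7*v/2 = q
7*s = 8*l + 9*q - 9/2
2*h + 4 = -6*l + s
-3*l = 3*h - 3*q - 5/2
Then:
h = 79/7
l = -27/7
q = 277/42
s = 24/7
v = 277/147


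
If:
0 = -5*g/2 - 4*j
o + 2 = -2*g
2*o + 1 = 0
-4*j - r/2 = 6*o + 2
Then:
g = -3/4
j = 15/32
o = -1/2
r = -7/4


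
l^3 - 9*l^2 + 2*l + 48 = (l - 8)*(l - 3)*(l + 2)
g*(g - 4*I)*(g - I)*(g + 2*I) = g^4 - 3*I*g^3 + 6*g^2 - 8*I*g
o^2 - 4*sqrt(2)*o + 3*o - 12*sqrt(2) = (o + 3)*(o - 4*sqrt(2))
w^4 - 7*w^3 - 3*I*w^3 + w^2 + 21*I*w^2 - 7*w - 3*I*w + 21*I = (w - 7)*(w - 3*I)*(w - I)*(w + I)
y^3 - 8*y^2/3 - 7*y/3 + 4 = (y - 3)*(y - 1)*(y + 4/3)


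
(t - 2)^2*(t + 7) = t^3 + 3*t^2 - 24*t + 28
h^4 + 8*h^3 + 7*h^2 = h^2*(h + 1)*(h + 7)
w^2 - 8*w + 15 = (w - 5)*(w - 3)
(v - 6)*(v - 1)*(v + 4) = v^3 - 3*v^2 - 22*v + 24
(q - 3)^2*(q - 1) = q^3 - 7*q^2 + 15*q - 9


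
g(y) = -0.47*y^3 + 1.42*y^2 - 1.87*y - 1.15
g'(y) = -1.41*y^2 + 2.84*y - 1.87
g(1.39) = -2.27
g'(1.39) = -0.65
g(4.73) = -27.96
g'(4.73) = -19.98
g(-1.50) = 6.44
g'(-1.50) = -9.30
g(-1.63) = 7.71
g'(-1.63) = -10.25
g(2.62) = -4.75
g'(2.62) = -4.11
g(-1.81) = 9.67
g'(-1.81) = -11.63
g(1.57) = -2.40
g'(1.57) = -0.89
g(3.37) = -9.31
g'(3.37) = -8.31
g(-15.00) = 1932.65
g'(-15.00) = -361.72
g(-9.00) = 473.33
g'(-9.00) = -141.64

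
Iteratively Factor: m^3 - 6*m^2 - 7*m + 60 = (m - 5)*(m^2 - m - 12) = (m - 5)*(m - 4)*(m + 3)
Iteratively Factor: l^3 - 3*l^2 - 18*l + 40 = (l + 4)*(l^2 - 7*l + 10) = (l - 2)*(l + 4)*(l - 5)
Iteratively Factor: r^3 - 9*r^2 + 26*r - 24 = (r - 3)*(r^2 - 6*r + 8) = (r - 4)*(r - 3)*(r - 2)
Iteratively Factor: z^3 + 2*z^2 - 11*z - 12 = (z - 3)*(z^2 + 5*z + 4) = (z - 3)*(z + 1)*(z + 4)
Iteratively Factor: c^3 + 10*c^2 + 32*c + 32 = (c + 4)*(c^2 + 6*c + 8) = (c + 4)^2*(c + 2)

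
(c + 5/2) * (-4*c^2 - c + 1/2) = -4*c^3 - 11*c^2 - 2*c + 5/4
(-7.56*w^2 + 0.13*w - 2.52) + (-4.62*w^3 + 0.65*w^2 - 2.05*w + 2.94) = -4.62*w^3 - 6.91*w^2 - 1.92*w + 0.42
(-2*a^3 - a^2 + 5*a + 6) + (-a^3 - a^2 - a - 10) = -3*a^3 - 2*a^2 + 4*a - 4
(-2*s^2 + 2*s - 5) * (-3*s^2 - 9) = 6*s^4 - 6*s^3 + 33*s^2 - 18*s + 45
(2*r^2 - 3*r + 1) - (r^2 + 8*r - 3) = r^2 - 11*r + 4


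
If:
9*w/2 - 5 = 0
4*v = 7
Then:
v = 7/4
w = 10/9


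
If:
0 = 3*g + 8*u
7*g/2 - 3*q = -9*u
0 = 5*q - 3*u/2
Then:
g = 0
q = 0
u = 0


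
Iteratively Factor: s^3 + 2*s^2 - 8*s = (s)*(s^2 + 2*s - 8) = s*(s + 4)*(s - 2)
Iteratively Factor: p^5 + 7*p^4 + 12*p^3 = (p)*(p^4 + 7*p^3 + 12*p^2) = p^2*(p^3 + 7*p^2 + 12*p) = p^2*(p + 3)*(p^2 + 4*p) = p^3*(p + 3)*(p + 4)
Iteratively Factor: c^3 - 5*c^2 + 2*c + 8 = (c - 2)*(c^2 - 3*c - 4) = (c - 4)*(c - 2)*(c + 1)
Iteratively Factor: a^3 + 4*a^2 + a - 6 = (a + 2)*(a^2 + 2*a - 3) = (a - 1)*(a + 2)*(a + 3)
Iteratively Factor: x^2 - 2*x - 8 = (x + 2)*(x - 4)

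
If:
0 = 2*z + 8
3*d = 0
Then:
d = 0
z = -4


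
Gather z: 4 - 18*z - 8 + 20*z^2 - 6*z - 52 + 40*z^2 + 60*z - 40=60*z^2 + 36*z - 96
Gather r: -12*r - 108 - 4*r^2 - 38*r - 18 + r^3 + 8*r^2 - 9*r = r^3 + 4*r^2 - 59*r - 126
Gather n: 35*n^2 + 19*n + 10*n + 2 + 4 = 35*n^2 + 29*n + 6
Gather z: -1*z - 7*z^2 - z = -7*z^2 - 2*z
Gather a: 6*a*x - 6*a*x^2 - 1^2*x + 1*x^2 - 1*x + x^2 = a*(-6*x^2 + 6*x) + 2*x^2 - 2*x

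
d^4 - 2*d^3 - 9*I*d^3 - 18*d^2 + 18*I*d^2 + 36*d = d*(d - 2)*(d - 6*I)*(d - 3*I)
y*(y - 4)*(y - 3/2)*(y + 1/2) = y^4 - 5*y^3 + 13*y^2/4 + 3*y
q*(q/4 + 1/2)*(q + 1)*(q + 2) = q^4/4 + 5*q^3/4 + 2*q^2 + q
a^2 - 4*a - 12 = (a - 6)*(a + 2)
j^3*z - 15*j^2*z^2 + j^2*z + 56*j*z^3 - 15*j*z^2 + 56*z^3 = (j - 8*z)*(j - 7*z)*(j*z + z)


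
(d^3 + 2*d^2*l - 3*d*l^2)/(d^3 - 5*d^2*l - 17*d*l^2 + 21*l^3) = d/(d - 7*l)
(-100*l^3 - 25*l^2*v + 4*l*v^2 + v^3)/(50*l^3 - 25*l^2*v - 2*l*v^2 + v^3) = (4*l + v)/(-2*l + v)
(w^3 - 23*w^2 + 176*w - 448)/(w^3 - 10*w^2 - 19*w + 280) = (w - 8)/(w + 5)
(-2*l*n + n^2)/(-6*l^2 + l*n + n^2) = n/(3*l + n)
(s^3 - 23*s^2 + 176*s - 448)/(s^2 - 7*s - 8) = (s^2 - 15*s + 56)/(s + 1)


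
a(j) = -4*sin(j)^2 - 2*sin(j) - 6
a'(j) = -8*sin(j)*cos(j) - 2*cos(j) = -2*(4*sin(j) + 1)*cos(j)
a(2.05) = -10.92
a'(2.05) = 4.20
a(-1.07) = -7.32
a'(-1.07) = 2.41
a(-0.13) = -5.81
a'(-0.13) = -0.95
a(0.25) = -6.74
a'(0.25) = -3.86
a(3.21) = -5.88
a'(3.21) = 1.45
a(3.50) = -5.79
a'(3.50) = -0.76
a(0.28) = -6.86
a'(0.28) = -4.05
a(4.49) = -7.85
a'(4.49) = -1.28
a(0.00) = -6.00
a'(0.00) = -2.00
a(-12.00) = -8.22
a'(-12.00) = -5.31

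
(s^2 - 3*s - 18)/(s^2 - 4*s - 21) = (s - 6)/(s - 7)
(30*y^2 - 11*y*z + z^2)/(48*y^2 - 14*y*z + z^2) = (5*y - z)/(8*y - z)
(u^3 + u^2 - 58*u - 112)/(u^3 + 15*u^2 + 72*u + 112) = (u^2 - 6*u - 16)/(u^2 + 8*u + 16)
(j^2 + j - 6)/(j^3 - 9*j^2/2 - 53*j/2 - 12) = 2*(j - 2)/(2*j^2 - 15*j - 8)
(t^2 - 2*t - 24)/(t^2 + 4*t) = (t - 6)/t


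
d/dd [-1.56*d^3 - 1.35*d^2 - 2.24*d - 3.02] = -4.68*d^2 - 2.7*d - 2.24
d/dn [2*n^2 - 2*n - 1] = 4*n - 2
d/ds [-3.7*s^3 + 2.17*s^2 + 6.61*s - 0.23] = -11.1*s^2 + 4.34*s + 6.61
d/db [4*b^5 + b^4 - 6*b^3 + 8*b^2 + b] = 20*b^4 + 4*b^3 - 18*b^2 + 16*b + 1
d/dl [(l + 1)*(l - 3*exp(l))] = l - (l + 1)*(3*exp(l) - 1) - 3*exp(l)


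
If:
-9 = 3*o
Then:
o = -3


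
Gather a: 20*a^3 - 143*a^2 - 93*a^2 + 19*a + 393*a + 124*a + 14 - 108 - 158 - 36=20*a^3 - 236*a^2 + 536*a - 288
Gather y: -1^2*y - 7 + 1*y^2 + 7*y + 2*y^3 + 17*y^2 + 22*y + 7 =2*y^3 + 18*y^2 + 28*y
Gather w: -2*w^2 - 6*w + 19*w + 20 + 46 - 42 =-2*w^2 + 13*w + 24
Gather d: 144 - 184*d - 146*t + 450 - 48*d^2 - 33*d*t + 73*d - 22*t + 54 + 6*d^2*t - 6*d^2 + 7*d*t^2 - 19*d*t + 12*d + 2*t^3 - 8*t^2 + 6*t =d^2*(6*t - 54) + d*(7*t^2 - 52*t - 99) + 2*t^3 - 8*t^2 - 162*t + 648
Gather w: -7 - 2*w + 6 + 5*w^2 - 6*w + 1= 5*w^2 - 8*w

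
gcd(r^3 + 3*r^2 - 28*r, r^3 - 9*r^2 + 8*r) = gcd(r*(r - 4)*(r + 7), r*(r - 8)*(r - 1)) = r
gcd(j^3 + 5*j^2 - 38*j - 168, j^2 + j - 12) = j + 4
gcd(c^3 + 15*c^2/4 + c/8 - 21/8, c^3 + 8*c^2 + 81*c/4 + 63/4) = c + 7/2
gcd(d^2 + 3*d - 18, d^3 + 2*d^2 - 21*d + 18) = d^2 + 3*d - 18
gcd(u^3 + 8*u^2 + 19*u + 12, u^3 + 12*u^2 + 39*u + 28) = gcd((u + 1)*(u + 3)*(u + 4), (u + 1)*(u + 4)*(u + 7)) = u^2 + 5*u + 4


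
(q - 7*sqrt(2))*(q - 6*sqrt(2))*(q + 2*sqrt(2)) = q^3 - 11*sqrt(2)*q^2 + 32*q + 168*sqrt(2)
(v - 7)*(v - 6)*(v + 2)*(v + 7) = v^4 - 4*v^3 - 61*v^2 + 196*v + 588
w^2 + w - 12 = (w - 3)*(w + 4)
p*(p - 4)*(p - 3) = p^3 - 7*p^2 + 12*p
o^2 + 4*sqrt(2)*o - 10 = (o - sqrt(2))*(o + 5*sqrt(2))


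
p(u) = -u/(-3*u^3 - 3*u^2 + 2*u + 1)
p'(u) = -u*(9*u^2 + 6*u - 2)/(-3*u^3 - 3*u^2 + 2*u + 1)^2 - 1/(-3*u^3 - 3*u^2 + 2*u + 1)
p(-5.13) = 0.02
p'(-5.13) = 0.01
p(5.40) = 0.01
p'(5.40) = -0.00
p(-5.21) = 0.02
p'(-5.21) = 0.01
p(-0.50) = -1.33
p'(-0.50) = -7.11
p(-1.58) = 0.72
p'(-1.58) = 3.18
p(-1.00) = -1.00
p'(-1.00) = 2.00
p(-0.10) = 0.13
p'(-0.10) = -1.71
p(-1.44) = 1.68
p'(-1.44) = 14.56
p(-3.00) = 0.06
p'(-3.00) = 0.06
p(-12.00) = 0.00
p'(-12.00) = 0.00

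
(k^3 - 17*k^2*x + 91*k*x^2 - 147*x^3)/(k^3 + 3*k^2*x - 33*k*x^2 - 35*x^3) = (k^3 - 17*k^2*x + 91*k*x^2 - 147*x^3)/(k^3 + 3*k^2*x - 33*k*x^2 - 35*x^3)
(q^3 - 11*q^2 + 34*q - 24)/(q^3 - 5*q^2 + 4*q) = (q - 6)/q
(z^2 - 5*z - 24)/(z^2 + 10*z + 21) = (z - 8)/(z + 7)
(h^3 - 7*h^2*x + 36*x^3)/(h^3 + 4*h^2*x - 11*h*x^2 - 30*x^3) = (h - 6*x)/(h + 5*x)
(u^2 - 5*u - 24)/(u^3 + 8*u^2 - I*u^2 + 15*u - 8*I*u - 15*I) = (u - 8)/(u^2 + u*(5 - I) - 5*I)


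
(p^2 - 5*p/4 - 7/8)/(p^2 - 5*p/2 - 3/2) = (p - 7/4)/(p - 3)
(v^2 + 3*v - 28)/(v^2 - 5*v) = (v^2 + 3*v - 28)/(v*(v - 5))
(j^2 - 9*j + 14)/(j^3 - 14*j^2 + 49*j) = (j - 2)/(j*(j - 7))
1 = 1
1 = 1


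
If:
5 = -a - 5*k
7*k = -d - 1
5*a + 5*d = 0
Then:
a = -5/2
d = 5/2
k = -1/2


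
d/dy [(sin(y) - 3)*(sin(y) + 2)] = sin(2*y) - cos(y)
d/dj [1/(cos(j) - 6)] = sin(j)/(cos(j) - 6)^2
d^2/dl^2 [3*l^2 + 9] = 6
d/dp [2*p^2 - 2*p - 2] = 4*p - 2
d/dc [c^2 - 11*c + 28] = 2*c - 11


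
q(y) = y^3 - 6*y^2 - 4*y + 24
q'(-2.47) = 43.94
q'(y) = 3*y^2 - 12*y - 4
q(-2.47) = -17.79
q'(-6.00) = 176.00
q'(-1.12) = 13.20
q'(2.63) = -14.81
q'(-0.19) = -1.61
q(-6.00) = -384.00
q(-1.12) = 19.55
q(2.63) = -9.83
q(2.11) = -1.76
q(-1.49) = 13.33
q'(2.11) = -15.96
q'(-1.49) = 20.54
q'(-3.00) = 59.00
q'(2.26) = -15.80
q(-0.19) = 24.54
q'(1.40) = -14.92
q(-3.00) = -45.00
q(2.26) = -4.14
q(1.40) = 9.38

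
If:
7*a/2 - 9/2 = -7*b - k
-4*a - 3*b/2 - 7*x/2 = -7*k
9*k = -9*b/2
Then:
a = -91*x/34 - 45/17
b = 49*x/34 + 36/17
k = -49*x/68 - 18/17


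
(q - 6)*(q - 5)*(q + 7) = q^3 - 4*q^2 - 47*q + 210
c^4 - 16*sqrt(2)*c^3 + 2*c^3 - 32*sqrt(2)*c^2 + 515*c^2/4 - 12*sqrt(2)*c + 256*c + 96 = (c + 1/2)*(c + 3/2)*(c - 8*sqrt(2))^2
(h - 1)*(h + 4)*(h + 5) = h^3 + 8*h^2 + 11*h - 20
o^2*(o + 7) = o^3 + 7*o^2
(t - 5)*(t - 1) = t^2 - 6*t + 5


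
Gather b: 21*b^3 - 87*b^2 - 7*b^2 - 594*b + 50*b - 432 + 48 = 21*b^3 - 94*b^2 - 544*b - 384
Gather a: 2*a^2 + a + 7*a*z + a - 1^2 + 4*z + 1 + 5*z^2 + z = 2*a^2 + a*(7*z + 2) + 5*z^2 + 5*z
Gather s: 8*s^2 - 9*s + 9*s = 8*s^2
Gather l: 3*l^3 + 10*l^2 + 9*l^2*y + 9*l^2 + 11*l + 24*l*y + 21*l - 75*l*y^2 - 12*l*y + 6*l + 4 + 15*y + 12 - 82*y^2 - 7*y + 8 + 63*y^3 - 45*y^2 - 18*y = 3*l^3 + l^2*(9*y + 19) + l*(-75*y^2 + 12*y + 38) + 63*y^3 - 127*y^2 - 10*y + 24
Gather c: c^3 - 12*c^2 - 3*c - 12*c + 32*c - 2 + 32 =c^3 - 12*c^2 + 17*c + 30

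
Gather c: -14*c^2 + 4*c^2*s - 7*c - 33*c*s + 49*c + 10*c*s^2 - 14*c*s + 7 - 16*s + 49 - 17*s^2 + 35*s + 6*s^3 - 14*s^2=c^2*(4*s - 14) + c*(10*s^2 - 47*s + 42) + 6*s^3 - 31*s^2 + 19*s + 56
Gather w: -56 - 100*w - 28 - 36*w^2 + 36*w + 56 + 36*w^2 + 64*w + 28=0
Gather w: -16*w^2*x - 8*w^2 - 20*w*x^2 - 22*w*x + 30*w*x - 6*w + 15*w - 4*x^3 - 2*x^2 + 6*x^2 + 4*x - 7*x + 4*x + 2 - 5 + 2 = w^2*(-16*x - 8) + w*(-20*x^2 + 8*x + 9) - 4*x^3 + 4*x^2 + x - 1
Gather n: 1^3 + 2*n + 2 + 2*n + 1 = 4*n + 4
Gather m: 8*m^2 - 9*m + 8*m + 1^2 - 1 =8*m^2 - m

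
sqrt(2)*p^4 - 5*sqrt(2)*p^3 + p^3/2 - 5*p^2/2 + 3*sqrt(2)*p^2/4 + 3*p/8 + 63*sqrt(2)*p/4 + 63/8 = (p - 7/2)*(p - 3)*(p + 3/2)*(sqrt(2)*p + 1/2)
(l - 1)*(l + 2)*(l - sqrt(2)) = l^3 - sqrt(2)*l^2 + l^2 - 2*l - sqrt(2)*l + 2*sqrt(2)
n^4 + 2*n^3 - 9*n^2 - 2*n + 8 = (n - 2)*(n - 1)*(n + 1)*(n + 4)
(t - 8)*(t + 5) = t^2 - 3*t - 40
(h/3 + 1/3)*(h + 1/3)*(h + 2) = h^3/3 + 10*h^2/9 + h + 2/9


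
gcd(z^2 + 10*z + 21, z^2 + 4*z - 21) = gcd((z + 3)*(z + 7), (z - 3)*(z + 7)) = z + 7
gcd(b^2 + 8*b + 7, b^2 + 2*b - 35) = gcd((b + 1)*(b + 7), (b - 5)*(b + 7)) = b + 7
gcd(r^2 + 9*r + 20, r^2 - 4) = 1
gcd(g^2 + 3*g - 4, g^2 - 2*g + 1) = g - 1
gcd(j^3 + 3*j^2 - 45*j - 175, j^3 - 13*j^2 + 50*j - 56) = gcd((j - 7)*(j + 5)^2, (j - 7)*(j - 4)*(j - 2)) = j - 7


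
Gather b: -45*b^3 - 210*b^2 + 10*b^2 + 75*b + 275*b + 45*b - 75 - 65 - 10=-45*b^3 - 200*b^2 + 395*b - 150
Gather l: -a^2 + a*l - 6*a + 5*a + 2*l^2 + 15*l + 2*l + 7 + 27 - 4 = -a^2 - a + 2*l^2 + l*(a + 17) + 30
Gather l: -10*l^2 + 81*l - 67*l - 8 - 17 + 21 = -10*l^2 + 14*l - 4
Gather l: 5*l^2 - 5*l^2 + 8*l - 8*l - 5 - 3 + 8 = 0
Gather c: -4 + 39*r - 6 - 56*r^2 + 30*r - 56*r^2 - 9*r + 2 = -112*r^2 + 60*r - 8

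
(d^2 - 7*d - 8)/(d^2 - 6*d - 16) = (d + 1)/(d + 2)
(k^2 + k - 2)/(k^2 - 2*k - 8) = (k - 1)/(k - 4)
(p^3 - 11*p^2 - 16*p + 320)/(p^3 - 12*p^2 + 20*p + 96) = (p^2 - 3*p - 40)/(p^2 - 4*p - 12)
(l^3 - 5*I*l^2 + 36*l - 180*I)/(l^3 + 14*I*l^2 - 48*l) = (l^2 - 11*I*l - 30)/(l*(l + 8*I))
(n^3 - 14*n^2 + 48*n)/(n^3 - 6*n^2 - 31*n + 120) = n*(n - 6)/(n^2 + 2*n - 15)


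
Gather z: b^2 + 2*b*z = b^2 + 2*b*z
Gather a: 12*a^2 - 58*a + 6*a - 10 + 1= 12*a^2 - 52*a - 9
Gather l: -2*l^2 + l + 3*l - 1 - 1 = -2*l^2 + 4*l - 2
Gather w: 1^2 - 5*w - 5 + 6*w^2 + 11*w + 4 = 6*w^2 + 6*w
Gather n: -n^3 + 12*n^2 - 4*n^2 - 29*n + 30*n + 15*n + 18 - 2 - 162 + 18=-n^3 + 8*n^2 + 16*n - 128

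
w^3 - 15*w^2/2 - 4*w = w*(w - 8)*(w + 1/2)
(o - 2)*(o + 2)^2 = o^3 + 2*o^2 - 4*o - 8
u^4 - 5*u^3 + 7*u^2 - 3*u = u*(u - 3)*(u - 1)^2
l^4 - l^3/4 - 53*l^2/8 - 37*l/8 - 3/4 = (l - 3)*(l + 1/4)*(l + 1/2)*(l + 2)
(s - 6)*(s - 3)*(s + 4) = s^3 - 5*s^2 - 18*s + 72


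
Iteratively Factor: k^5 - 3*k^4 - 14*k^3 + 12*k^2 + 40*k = (k - 5)*(k^4 + 2*k^3 - 4*k^2 - 8*k) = (k - 5)*(k + 2)*(k^3 - 4*k) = (k - 5)*(k - 2)*(k + 2)*(k^2 + 2*k) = k*(k - 5)*(k - 2)*(k + 2)*(k + 2)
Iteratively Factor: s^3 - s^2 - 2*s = (s)*(s^2 - s - 2) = s*(s - 2)*(s + 1)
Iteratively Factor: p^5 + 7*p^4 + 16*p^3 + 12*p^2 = (p + 2)*(p^4 + 5*p^3 + 6*p^2) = p*(p + 2)*(p^3 + 5*p^2 + 6*p) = p^2*(p + 2)*(p^2 + 5*p + 6) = p^2*(p + 2)*(p + 3)*(p + 2)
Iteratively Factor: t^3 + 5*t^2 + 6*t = (t + 2)*(t^2 + 3*t) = t*(t + 2)*(t + 3)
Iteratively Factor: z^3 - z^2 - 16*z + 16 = (z - 4)*(z^2 + 3*z - 4) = (z - 4)*(z - 1)*(z + 4)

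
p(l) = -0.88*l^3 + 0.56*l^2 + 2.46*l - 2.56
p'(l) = -2.64*l^2 + 1.12*l + 2.46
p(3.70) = -30.37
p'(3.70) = -29.54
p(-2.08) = 2.67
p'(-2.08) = -11.29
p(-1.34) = -2.73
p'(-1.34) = -3.78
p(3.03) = -14.44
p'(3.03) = -18.38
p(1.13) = -0.33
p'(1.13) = 0.35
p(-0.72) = -3.71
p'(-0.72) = 0.29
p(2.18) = -3.65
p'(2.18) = -7.64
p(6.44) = -198.53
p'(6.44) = -99.82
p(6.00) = -157.72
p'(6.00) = -85.86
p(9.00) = -576.58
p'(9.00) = -201.30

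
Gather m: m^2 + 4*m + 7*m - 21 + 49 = m^2 + 11*m + 28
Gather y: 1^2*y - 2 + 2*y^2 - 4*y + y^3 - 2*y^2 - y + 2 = y^3 - 4*y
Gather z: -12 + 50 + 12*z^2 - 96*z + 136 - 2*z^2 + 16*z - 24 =10*z^2 - 80*z + 150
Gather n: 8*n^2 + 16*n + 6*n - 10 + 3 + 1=8*n^2 + 22*n - 6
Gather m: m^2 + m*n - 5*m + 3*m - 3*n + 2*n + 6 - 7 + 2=m^2 + m*(n - 2) - n + 1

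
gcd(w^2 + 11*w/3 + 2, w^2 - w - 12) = w + 3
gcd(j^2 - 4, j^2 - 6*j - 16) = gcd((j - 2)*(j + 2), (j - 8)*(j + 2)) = j + 2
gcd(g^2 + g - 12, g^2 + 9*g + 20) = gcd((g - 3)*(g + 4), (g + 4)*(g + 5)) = g + 4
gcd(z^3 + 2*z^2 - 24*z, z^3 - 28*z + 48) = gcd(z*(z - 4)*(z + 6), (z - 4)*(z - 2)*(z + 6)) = z^2 + 2*z - 24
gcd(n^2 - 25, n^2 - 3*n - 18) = 1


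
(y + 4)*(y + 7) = y^2 + 11*y + 28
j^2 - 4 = (j - 2)*(j + 2)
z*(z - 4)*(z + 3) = z^3 - z^2 - 12*z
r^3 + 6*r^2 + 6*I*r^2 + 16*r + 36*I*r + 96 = (r + 6)*(r - 2*I)*(r + 8*I)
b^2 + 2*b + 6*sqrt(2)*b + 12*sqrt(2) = (b + 2)*(b + 6*sqrt(2))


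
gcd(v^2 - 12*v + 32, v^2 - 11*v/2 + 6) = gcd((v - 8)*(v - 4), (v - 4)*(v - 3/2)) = v - 4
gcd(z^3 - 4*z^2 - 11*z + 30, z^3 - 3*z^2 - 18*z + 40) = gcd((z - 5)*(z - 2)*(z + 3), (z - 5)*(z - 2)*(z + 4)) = z^2 - 7*z + 10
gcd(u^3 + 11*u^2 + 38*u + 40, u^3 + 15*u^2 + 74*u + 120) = u^2 + 9*u + 20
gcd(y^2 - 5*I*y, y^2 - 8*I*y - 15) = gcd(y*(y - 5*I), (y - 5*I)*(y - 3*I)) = y - 5*I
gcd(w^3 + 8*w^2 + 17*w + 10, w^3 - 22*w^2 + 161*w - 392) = 1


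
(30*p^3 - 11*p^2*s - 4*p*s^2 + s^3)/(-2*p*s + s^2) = -15*p^2/s - 2*p + s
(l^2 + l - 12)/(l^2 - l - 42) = (-l^2 - l + 12)/(-l^2 + l + 42)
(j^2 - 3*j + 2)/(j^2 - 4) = (j - 1)/(j + 2)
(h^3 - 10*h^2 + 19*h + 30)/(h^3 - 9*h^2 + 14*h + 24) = (h - 5)/(h - 4)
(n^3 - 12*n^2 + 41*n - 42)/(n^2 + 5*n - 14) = (n^2 - 10*n + 21)/(n + 7)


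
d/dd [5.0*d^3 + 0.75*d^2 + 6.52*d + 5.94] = 15.0*d^2 + 1.5*d + 6.52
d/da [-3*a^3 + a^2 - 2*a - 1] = -9*a^2 + 2*a - 2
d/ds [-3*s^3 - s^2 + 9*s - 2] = -9*s^2 - 2*s + 9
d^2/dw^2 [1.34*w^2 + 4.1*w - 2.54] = 2.68000000000000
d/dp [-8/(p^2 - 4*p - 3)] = 16*(p - 2)/(-p^2 + 4*p + 3)^2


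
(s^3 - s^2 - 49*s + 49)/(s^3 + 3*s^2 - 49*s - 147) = (s - 1)/(s + 3)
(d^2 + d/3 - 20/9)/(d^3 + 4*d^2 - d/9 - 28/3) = (3*d + 5)/(3*d^2 + 16*d + 21)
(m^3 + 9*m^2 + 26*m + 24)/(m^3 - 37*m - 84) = (m + 2)/(m - 7)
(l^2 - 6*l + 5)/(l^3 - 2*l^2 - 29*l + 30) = (l - 5)/(l^2 - l - 30)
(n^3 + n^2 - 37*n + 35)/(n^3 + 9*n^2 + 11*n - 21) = (n - 5)/(n + 3)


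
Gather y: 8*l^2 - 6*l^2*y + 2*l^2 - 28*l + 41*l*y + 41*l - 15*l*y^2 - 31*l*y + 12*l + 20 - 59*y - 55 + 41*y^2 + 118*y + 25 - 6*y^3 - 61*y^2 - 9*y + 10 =10*l^2 + 25*l - 6*y^3 + y^2*(-15*l - 20) + y*(-6*l^2 + 10*l + 50)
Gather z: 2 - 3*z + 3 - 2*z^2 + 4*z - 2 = -2*z^2 + z + 3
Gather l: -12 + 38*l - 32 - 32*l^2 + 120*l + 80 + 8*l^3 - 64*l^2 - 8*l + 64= 8*l^3 - 96*l^2 + 150*l + 100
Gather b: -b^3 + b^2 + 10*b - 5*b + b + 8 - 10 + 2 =-b^3 + b^2 + 6*b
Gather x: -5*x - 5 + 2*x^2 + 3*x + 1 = 2*x^2 - 2*x - 4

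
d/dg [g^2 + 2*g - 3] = 2*g + 2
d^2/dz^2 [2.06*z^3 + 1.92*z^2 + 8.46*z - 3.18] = 12.36*z + 3.84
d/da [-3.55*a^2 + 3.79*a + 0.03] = 3.79 - 7.1*a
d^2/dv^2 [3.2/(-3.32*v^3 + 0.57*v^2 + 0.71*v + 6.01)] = ((63.744*v - 3.648)*(-3.32*v^3 + 0.57*v^2 + 0.71*v + 6.01) + 3.2*(-19.92*v^2 + 2.28*v + 1.42)*(-9.96*v^2 + 1.14*v + 0.71))/(-3.32*v^3 + 0.57*v^2 + 0.71*v + 6.01)^3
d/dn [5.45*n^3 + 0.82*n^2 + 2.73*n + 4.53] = 16.35*n^2 + 1.64*n + 2.73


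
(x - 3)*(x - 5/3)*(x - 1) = x^3 - 17*x^2/3 + 29*x/3 - 5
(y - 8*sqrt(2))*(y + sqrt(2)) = y^2 - 7*sqrt(2)*y - 16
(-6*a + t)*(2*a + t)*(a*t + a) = -12*a^3*t - 12*a^3 - 4*a^2*t^2 - 4*a^2*t + a*t^3 + a*t^2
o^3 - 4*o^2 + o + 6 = (o - 3)*(o - 2)*(o + 1)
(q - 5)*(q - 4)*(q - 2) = q^3 - 11*q^2 + 38*q - 40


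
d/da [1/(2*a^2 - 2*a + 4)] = (1/2 - a)/(a^2 - a + 2)^2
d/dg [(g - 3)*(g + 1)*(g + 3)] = 3*g^2 + 2*g - 9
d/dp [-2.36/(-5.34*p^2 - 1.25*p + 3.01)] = (-25.2048*p - 2.95)/(5.34*p^2 + 1.25*p - 3.01)^2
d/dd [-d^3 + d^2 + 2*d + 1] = -3*d^2 + 2*d + 2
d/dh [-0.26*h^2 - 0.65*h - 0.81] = -0.52*h - 0.65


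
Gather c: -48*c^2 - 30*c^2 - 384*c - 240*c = -78*c^2 - 624*c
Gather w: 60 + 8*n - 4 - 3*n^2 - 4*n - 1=-3*n^2 + 4*n + 55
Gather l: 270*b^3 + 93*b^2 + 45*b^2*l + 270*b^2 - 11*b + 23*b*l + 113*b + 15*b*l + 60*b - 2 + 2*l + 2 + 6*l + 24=270*b^3 + 363*b^2 + 162*b + l*(45*b^2 + 38*b + 8) + 24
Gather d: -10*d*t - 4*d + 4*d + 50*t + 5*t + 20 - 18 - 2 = -10*d*t + 55*t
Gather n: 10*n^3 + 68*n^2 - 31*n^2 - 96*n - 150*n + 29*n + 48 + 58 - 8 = 10*n^3 + 37*n^2 - 217*n + 98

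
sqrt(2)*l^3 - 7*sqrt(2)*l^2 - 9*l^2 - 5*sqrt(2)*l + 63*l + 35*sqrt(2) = (l - 7)*(l - 5*sqrt(2))*(sqrt(2)*l + 1)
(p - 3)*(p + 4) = p^2 + p - 12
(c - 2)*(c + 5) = c^2 + 3*c - 10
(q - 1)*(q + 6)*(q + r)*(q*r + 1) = q^4*r + q^3*r^2 + 5*q^3*r + q^3 + 5*q^2*r^2 - 5*q^2*r + 5*q^2 - 6*q*r^2 + 5*q*r - 6*q - 6*r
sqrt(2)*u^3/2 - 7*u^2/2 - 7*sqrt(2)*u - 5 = (u - 5*sqrt(2))*(u + sqrt(2))*(sqrt(2)*u/2 + 1/2)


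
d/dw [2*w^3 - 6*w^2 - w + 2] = 6*w^2 - 12*w - 1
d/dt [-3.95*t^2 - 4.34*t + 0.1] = -7.9*t - 4.34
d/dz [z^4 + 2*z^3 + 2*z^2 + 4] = 2*z*(2*z^2 + 3*z + 2)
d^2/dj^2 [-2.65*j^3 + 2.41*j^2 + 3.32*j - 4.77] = 4.82 - 15.9*j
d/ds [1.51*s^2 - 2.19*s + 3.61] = 3.02*s - 2.19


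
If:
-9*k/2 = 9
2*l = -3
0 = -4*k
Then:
No Solution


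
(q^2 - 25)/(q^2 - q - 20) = (q + 5)/(q + 4)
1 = 1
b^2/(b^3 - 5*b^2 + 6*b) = b/(b^2 - 5*b + 6)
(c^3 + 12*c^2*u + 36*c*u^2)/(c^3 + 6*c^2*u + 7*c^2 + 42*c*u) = (c + 6*u)/(c + 7)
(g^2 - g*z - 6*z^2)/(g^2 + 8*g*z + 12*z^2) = (g - 3*z)/(g + 6*z)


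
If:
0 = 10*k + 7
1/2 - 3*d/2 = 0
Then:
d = 1/3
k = -7/10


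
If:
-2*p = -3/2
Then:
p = 3/4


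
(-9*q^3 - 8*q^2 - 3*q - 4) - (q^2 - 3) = -9*q^3 - 9*q^2 - 3*q - 1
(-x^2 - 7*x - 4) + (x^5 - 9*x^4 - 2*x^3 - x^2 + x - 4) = x^5 - 9*x^4 - 2*x^3 - 2*x^2 - 6*x - 8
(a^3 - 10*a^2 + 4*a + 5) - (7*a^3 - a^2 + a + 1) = -6*a^3 - 9*a^2 + 3*a + 4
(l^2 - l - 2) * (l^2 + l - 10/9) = l^4 - 37*l^2/9 - 8*l/9 + 20/9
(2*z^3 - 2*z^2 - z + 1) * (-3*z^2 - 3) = -6*z^5 + 6*z^4 - 3*z^3 + 3*z^2 + 3*z - 3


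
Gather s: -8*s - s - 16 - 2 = -9*s - 18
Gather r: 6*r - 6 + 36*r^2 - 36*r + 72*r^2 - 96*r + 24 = 108*r^2 - 126*r + 18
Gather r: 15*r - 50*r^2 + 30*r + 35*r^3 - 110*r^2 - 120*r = 35*r^3 - 160*r^2 - 75*r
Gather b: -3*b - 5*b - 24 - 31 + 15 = -8*b - 40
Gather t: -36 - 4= -40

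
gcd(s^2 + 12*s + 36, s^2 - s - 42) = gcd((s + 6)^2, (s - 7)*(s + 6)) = s + 6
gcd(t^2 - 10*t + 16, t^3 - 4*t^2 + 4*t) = t - 2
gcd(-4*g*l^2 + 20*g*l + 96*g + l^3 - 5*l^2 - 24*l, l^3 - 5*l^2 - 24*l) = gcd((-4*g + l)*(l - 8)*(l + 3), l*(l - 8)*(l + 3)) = l^2 - 5*l - 24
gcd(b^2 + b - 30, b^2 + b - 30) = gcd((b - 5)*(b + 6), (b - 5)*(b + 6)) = b^2 + b - 30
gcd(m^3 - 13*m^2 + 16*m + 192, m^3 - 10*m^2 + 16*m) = m - 8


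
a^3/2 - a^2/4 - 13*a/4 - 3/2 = (a/2 + 1)*(a - 3)*(a + 1/2)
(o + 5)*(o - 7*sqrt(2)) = o^2 - 7*sqrt(2)*o + 5*o - 35*sqrt(2)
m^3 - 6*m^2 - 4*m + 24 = (m - 6)*(m - 2)*(m + 2)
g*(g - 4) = g^2 - 4*g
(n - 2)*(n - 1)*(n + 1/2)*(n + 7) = n^4 + 9*n^3/2 - 17*n^2 + 9*n/2 + 7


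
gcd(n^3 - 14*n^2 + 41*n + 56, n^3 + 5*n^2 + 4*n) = n + 1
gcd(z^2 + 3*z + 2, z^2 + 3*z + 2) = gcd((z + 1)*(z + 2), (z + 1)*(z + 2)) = z^2 + 3*z + 2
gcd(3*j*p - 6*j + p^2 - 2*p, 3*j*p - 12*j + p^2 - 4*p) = 3*j + p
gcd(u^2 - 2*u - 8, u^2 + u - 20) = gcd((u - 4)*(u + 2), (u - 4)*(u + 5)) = u - 4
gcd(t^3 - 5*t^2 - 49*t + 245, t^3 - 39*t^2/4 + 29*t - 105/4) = t - 5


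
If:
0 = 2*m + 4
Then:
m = -2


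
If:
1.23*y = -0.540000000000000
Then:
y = -0.44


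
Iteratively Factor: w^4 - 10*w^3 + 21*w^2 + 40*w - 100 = (w + 2)*(w^3 - 12*w^2 + 45*w - 50) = (w - 5)*(w + 2)*(w^2 - 7*w + 10) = (w - 5)^2*(w + 2)*(w - 2)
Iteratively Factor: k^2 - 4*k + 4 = (k - 2)*(k - 2)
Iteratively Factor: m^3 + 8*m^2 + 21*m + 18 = (m + 3)*(m^2 + 5*m + 6) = (m + 2)*(m + 3)*(m + 3)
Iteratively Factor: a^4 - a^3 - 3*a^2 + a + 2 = (a + 1)*(a^3 - 2*a^2 - a + 2) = (a - 1)*(a + 1)*(a^2 - a - 2) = (a - 1)*(a + 1)^2*(a - 2)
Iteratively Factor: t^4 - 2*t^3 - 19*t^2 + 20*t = (t)*(t^3 - 2*t^2 - 19*t + 20) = t*(t - 5)*(t^2 + 3*t - 4) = t*(t - 5)*(t - 1)*(t + 4)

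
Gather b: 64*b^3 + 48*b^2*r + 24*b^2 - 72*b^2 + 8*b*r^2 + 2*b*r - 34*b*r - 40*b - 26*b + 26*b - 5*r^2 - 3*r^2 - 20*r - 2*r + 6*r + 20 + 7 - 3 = 64*b^3 + b^2*(48*r - 48) + b*(8*r^2 - 32*r - 40) - 8*r^2 - 16*r + 24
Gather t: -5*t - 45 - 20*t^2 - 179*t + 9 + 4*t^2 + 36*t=-16*t^2 - 148*t - 36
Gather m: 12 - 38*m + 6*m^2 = 6*m^2 - 38*m + 12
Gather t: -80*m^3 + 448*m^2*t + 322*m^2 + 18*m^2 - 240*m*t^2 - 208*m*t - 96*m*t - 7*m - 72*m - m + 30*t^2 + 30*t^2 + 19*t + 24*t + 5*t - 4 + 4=-80*m^3 + 340*m^2 - 80*m + t^2*(60 - 240*m) + t*(448*m^2 - 304*m + 48)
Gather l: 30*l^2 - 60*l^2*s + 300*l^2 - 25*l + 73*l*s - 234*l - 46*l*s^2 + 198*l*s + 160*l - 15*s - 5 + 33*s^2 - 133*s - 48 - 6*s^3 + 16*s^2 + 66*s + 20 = l^2*(330 - 60*s) + l*(-46*s^2 + 271*s - 99) - 6*s^3 + 49*s^2 - 82*s - 33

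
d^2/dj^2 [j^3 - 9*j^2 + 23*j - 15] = 6*j - 18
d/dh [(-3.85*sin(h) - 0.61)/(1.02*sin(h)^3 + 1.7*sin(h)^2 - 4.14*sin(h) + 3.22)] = (7.854*sin(h)^3 + 8.4116*sin(h)^2 + 2.074*sin(h) - 14.9224)*cos(h)/(1.0404*sin(h)^6 + 3.468*sin(h)^5 - 5.5556*sin(h)^4 - 7.5072*sin(h)^3 + 28.0876*sin(h)^2 - 26.6616*sin(h) + 10.3684)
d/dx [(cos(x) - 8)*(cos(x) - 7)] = (15 - 2*cos(x))*sin(x)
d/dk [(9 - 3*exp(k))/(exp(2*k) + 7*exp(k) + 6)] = 3*((exp(k) - 3)*(2*exp(k) + 7) - exp(2*k) - 7*exp(k) - 6)*exp(k)/(exp(2*k) + 7*exp(k) + 6)^2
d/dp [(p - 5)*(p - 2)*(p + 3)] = 3*p^2 - 8*p - 11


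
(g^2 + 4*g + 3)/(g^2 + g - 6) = (g + 1)/(g - 2)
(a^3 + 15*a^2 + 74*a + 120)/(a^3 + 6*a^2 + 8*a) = (a^2 + 11*a + 30)/(a*(a + 2))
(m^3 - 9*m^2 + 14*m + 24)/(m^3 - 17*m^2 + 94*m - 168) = (m + 1)/(m - 7)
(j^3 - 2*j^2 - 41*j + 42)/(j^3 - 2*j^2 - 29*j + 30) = (j^2 - j - 42)/(j^2 - j - 30)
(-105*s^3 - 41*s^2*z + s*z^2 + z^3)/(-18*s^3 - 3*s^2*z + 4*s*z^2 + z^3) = (-35*s^2 - 2*s*z + z^2)/(-6*s^2 + s*z + z^2)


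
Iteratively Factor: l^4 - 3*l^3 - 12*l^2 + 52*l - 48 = (l - 2)*(l^3 - l^2 - 14*l + 24) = (l - 2)^2*(l^2 + l - 12) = (l - 3)*(l - 2)^2*(l + 4)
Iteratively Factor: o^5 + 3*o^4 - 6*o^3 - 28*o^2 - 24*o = (o + 2)*(o^4 + o^3 - 8*o^2 - 12*o) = (o + 2)^2*(o^3 - o^2 - 6*o) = (o - 3)*(o + 2)^2*(o^2 + 2*o) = (o - 3)*(o + 2)^3*(o)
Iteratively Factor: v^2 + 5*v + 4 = (v + 1)*(v + 4)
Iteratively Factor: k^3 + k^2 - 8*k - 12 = (k - 3)*(k^2 + 4*k + 4) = (k - 3)*(k + 2)*(k + 2)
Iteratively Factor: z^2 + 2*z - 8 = (z - 2)*(z + 4)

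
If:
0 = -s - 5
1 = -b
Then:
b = -1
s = -5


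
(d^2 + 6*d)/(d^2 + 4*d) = (d + 6)/(d + 4)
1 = 1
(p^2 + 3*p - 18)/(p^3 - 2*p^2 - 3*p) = (p + 6)/(p*(p + 1))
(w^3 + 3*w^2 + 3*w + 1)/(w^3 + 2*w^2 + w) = (w + 1)/w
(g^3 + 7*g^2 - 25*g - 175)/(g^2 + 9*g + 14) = (g^2 - 25)/(g + 2)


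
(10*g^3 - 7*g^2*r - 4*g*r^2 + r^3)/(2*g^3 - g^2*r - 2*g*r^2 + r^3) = (-10*g^2 - 3*g*r + r^2)/(-2*g^2 - g*r + r^2)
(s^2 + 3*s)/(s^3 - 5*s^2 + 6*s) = (s + 3)/(s^2 - 5*s + 6)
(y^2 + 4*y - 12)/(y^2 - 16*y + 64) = (y^2 + 4*y - 12)/(y^2 - 16*y + 64)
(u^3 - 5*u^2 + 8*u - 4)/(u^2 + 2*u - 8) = (u^2 - 3*u + 2)/(u + 4)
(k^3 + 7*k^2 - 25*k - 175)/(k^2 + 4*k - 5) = (k^2 + 2*k - 35)/(k - 1)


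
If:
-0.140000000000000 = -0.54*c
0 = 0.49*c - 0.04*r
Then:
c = 0.26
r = 3.18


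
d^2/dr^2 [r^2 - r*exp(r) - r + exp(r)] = -r*exp(r) - exp(r) + 2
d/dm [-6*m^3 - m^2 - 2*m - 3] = -18*m^2 - 2*m - 2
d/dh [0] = 0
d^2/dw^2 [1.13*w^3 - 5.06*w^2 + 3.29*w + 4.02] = 6.78*w - 10.12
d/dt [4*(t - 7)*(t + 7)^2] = 4*(t + 7)*(3*t - 7)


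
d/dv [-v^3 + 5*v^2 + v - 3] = -3*v^2 + 10*v + 1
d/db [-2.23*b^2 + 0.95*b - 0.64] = 0.95 - 4.46*b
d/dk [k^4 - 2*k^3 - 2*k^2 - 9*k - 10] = 4*k^3 - 6*k^2 - 4*k - 9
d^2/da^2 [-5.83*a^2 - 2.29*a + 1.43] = -11.6600000000000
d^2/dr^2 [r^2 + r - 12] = 2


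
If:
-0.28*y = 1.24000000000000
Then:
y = -4.43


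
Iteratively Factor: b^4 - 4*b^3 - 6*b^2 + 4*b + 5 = (b + 1)*(b^3 - 5*b^2 - b + 5) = (b - 1)*(b + 1)*(b^2 - 4*b - 5) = (b - 5)*(b - 1)*(b + 1)*(b + 1)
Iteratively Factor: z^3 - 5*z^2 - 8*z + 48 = (z + 3)*(z^2 - 8*z + 16) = (z - 4)*(z + 3)*(z - 4)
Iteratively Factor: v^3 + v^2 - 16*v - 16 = (v + 4)*(v^2 - 3*v - 4) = (v - 4)*(v + 4)*(v + 1)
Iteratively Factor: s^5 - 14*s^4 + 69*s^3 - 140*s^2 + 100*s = (s - 5)*(s^4 - 9*s^3 + 24*s^2 - 20*s) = (s - 5)*(s - 2)*(s^3 - 7*s^2 + 10*s) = s*(s - 5)*(s - 2)*(s^2 - 7*s + 10) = s*(s - 5)^2*(s - 2)*(s - 2)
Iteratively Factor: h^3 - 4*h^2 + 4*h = (h - 2)*(h^2 - 2*h) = (h - 2)^2*(h)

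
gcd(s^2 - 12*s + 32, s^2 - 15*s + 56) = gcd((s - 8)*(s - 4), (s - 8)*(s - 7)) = s - 8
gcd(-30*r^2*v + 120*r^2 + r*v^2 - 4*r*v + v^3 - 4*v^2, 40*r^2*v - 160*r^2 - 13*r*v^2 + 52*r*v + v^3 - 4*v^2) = 5*r*v - 20*r - v^2 + 4*v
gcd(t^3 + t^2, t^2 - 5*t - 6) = t + 1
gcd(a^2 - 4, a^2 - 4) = a^2 - 4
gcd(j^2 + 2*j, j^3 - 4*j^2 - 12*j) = j^2 + 2*j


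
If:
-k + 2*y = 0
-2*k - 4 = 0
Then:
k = -2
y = -1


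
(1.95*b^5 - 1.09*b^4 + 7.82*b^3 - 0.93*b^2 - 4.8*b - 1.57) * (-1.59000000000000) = -3.1005*b^5 + 1.7331*b^4 - 12.4338*b^3 + 1.4787*b^2 + 7.632*b + 2.4963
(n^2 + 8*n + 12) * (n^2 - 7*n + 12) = n^4 + n^3 - 32*n^2 + 12*n + 144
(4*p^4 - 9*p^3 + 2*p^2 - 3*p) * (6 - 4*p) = -16*p^5 + 60*p^4 - 62*p^3 + 24*p^2 - 18*p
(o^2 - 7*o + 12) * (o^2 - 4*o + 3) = o^4 - 11*o^3 + 43*o^2 - 69*o + 36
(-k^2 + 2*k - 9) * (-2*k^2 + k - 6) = 2*k^4 - 5*k^3 + 26*k^2 - 21*k + 54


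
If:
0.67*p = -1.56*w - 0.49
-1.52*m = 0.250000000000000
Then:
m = -0.16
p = -2.32835820895522*w - 0.73134328358209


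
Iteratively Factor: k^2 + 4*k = (k + 4)*(k)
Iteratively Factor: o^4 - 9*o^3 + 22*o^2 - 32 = (o - 4)*(o^3 - 5*o^2 + 2*o + 8) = (o - 4)^2*(o^2 - o - 2) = (o - 4)^2*(o + 1)*(o - 2)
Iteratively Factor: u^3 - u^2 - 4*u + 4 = (u - 2)*(u^2 + u - 2) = (u - 2)*(u + 2)*(u - 1)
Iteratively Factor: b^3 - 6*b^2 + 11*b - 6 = (b - 3)*(b^2 - 3*b + 2) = (b - 3)*(b - 2)*(b - 1)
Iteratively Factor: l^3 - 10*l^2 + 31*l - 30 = (l - 5)*(l^2 - 5*l + 6) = (l - 5)*(l - 3)*(l - 2)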